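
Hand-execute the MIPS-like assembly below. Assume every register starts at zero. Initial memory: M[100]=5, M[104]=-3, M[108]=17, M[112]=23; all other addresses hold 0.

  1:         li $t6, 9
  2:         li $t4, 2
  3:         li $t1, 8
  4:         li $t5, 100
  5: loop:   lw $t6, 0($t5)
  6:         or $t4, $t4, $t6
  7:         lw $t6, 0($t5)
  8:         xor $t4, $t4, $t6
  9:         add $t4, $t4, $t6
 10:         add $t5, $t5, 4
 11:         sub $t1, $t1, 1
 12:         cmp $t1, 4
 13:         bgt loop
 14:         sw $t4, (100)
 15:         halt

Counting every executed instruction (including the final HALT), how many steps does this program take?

after li $t6, 9: $t6=9
after li $t4, 2: $t4=2
after li $t1, 8: $t1=8
after li $t5, 100: $t5=100
after lw $t6, 0($t5): $t6=M[100]=5
after or $t4, $t4, $t6: $t4=2|5=7
after lw $t6, 0($t5): $t6=M[100]=5
after xor $t4, $t4, $t6: $t4=7^5=2
after add $t4, $t4, $t6: $t4=2+5=7
after add $t5, $t5, 4: $t5=100+4=104
after sub $t1, $t1, 1: $t1=8-1=7
cmp $t1, 4  (cmp 7,4)
bgt loop: taken
after lw $t6, 0($t5): $t6=M[104]=-3
after or $t4, $t4, $t6: $t4=7|(-3)=-1
after lw $t6, 0($t5): $t6=M[104]=-3
after xor $t4, $t4, $t6: $t4=(-1)^(-3)=2
after add $t4, $t4, $t6: $t4=2+(-3)=-1
after add $t5, $t5, 4: $t5=104+4=108
after sub $t1, $t1, 1: $t1=7-1=6
cmp $t1, 4  (cmp 6,4)
bgt loop: taken
after lw $t6, 0($t5): $t6=M[108]=17
after or $t4, $t4, $t6: $t4=(-1)|17=-1
after lw $t6, 0($t5): $t6=M[108]=17
after xor $t4, $t4, $t6: $t4=(-1)^17=-18
after add $t4, $t4, $t6: $t4=(-18)+17=-1
after add $t5, $t5, 4: $t5=108+4=112
after sub $t1, $t1, 1: $t1=6-1=5
cmp $t1, 4  (cmp 5,4)
bgt loop: taken
after lw $t6, 0($t5): $t6=M[112]=23
after or $t4, $t4, $t6: $t4=(-1)|23=-1
after lw $t6, 0($t5): $t6=M[112]=23
after xor $t4, $t4, $t6: $t4=(-1)^23=-24
after add $t4, $t4, $t6: $t4=(-24)+23=-1
after add $t5, $t5, 4: $t5=112+4=116
after sub $t1, $t1, 1: $t1=5-1=4
cmp $t1, 4  (cmp 4,4)
bgt loop: not taken
sw $t4, (100) → M[100]=-1
halt.
Total executed instructions: 42.

42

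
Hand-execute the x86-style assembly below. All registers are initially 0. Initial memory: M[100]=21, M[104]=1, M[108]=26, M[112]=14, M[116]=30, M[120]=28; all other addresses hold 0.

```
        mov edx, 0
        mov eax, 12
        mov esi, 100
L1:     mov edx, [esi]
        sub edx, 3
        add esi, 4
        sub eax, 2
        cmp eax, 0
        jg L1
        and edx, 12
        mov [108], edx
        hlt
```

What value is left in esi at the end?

124

mov edx, 0 → edx=0
mov eax, 12 → eax=12
mov esi, 100 → esi=100
mov edx, [esi] → edx=M[100]=21
sub edx, 3 → edx=21-3=18
add esi, 4 → esi=100+4=104
sub eax, 2 → eax=12-2=10
cmp eax, 0  (cmp 10,0)
jg L1: taken
mov edx, [esi] → edx=M[104]=1
sub edx, 3 → edx=1-3=-2
add esi, 4 → esi=104+4=108
sub eax, 2 → eax=10-2=8
cmp eax, 0  (cmp 8,0)
jg L1: taken
mov edx, [esi] → edx=M[108]=26
sub edx, 3 → edx=26-3=23
add esi, 4 → esi=108+4=112
sub eax, 2 → eax=8-2=6
cmp eax, 0  (cmp 6,0)
jg L1: taken
mov edx, [esi] → edx=M[112]=14
sub edx, 3 → edx=14-3=11
add esi, 4 → esi=112+4=116
sub eax, 2 → eax=6-2=4
cmp eax, 0  (cmp 4,0)
jg L1: taken
mov edx, [esi] → edx=M[116]=30
sub edx, 3 → edx=30-3=27
add esi, 4 → esi=116+4=120
sub eax, 2 → eax=4-2=2
cmp eax, 0  (cmp 2,0)
jg L1: taken
mov edx, [esi] → edx=M[120]=28
sub edx, 3 → edx=28-3=25
add esi, 4 → esi=120+4=124
sub eax, 2 → eax=2-2=0
cmp eax, 0  (cmp 0,0)
jg L1: not taken
and edx, 12 → edx=25&12=8
mov [108], edx → M[108]=8
halt.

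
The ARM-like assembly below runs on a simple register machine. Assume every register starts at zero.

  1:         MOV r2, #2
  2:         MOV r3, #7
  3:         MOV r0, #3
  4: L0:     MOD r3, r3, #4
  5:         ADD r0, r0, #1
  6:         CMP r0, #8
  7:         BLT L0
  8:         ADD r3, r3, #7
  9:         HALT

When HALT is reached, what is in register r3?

10

after MOV r2, #2: r2=2
after MOV r3, #7: r3=7
after MOV r0, #3: r0=3
after MOD r3, r3, #4: r3=7%4=3
after ADD r0, r0, #1: r0=3+1=4
CMP r0, #8  (cmp 4,8)
BLT L0: taken
after MOD r3, r3, #4: r3=3%4=3
after ADD r0, r0, #1: r0=4+1=5
CMP r0, #8  (cmp 5,8)
BLT L0: taken
after MOD r3, r3, #4: r3=3%4=3
after ADD r0, r0, #1: r0=5+1=6
CMP r0, #8  (cmp 6,8)
BLT L0: taken
after MOD r3, r3, #4: r3=3%4=3
after ADD r0, r0, #1: r0=6+1=7
CMP r0, #8  (cmp 7,8)
BLT L0: taken
after MOD r3, r3, #4: r3=3%4=3
after ADD r0, r0, #1: r0=7+1=8
CMP r0, #8  (cmp 8,8)
BLT L0: not taken
after ADD r3, r3, #7: r3=3+7=10
halt.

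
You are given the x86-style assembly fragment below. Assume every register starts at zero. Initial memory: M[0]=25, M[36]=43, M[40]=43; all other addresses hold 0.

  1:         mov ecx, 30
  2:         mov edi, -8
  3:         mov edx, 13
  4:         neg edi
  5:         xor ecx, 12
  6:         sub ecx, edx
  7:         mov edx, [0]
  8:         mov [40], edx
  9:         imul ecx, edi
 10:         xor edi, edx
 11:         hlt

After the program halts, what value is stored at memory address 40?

25

mov ecx, 30 → ecx=30
mov edi, -8 → edi=-8
mov edx, 13 → edx=13
neg edi → edi=-(-8)=8
xor ecx, 12 → ecx=30^12=18
sub ecx, edx → ecx=18-13=5
mov edx, [0] → edx=M[0]=25
mov [40], edx → M[40]=25
imul ecx, edi → ecx=5*8=40
xor edi, edx → edi=8^25=17
halt.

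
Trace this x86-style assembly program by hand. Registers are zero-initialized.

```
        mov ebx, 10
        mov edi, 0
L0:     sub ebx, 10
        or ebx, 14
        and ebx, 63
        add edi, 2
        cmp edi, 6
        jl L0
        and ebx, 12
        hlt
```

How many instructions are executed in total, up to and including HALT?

ebx=10
edi=0
ebx=10-10=0
ebx=0|14=14
ebx=14&63=14
edi=0+2=2
cmp edi, 6  (cmp 2,6)
jl L0: taken
ebx=14-10=4
ebx=4|14=14
ebx=14&63=14
edi=2+2=4
cmp edi, 6  (cmp 4,6)
jl L0: taken
ebx=14-10=4
ebx=4|14=14
ebx=14&63=14
edi=4+2=6
cmp edi, 6  (cmp 6,6)
jl L0: not taken
ebx=14&12=12
halt.
Total executed instructions: 22.

22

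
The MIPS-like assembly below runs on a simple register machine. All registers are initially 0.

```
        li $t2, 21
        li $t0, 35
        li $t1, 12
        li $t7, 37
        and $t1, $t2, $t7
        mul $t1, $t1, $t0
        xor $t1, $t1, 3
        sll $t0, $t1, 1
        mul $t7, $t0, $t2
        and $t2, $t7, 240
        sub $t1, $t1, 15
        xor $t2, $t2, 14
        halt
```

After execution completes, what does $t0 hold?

344

li $t2, 21 → $t2=21
li $t0, 35 → $t0=35
li $t1, 12 → $t1=12
li $t7, 37 → $t7=37
and $t1, $t2, $t7 → $t1=21&37=5
mul $t1, $t1, $t0 → $t1=5*35=175
xor $t1, $t1, 3 → $t1=175^3=172
sll $t0, $t1, 1 → $t0=172<<1=344
mul $t7, $t0, $t2 → $t7=344*21=7224
and $t2, $t7, 240 → $t2=7224&240=48
sub $t1, $t1, 15 → $t1=172-15=157
xor $t2, $t2, 14 → $t2=48^14=62
halt.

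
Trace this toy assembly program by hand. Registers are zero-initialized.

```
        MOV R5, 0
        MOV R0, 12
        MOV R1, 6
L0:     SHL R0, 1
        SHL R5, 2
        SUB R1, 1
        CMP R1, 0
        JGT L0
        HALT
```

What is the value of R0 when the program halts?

768

R5=0
R0=12
R1=6
R0=12<<1=24
R5=0<<2=0
R1=6-1=5
CMP R1, 0  (cmp 5,0)
JGT L0: taken
R0=24<<1=48
R5=0<<2=0
R1=5-1=4
CMP R1, 0  (cmp 4,0)
JGT L0: taken
R0=48<<1=96
R5=0<<2=0
R1=4-1=3
CMP R1, 0  (cmp 3,0)
JGT L0: taken
R0=96<<1=192
R5=0<<2=0
R1=3-1=2
CMP R1, 0  (cmp 2,0)
JGT L0: taken
R0=192<<1=384
R5=0<<2=0
R1=2-1=1
CMP R1, 0  (cmp 1,0)
JGT L0: taken
R0=384<<1=768
R5=0<<2=0
R1=1-1=0
CMP R1, 0  (cmp 0,0)
JGT L0: not taken
halt.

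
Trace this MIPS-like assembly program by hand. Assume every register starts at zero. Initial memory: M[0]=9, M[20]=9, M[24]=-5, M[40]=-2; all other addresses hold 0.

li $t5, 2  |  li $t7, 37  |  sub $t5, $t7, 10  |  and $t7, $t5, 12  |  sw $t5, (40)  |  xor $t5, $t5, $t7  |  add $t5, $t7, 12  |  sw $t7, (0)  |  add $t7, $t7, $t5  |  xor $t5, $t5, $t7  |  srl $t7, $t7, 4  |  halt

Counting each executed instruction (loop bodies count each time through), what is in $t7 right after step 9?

28

li $t5, 2 → $t5=2
li $t7, 37 → $t7=37
sub $t5, $t7, 10 → $t5=37-10=27
and $t7, $t5, 12 → $t7=27&12=8
sw $t5, (40) → M[40]=27
xor $t5, $t5, $t7 → $t5=27^8=19
add $t5, $t7, 12 → $t5=8+12=20
sw $t7, (0) → M[0]=8
add $t7, $t7, $t5 → $t7=8+20=28
After step 9: $t7 = 28.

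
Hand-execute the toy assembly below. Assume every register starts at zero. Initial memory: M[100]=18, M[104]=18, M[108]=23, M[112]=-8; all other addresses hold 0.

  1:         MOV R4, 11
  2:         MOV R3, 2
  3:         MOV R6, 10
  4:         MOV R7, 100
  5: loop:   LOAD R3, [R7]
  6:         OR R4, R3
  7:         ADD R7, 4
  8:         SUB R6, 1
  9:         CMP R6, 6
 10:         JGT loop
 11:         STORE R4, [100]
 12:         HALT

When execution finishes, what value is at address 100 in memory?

-1

MOV R4, 11 → R4=11
MOV R3, 2 → R3=2
MOV R6, 10 → R6=10
MOV R7, 100 → R7=100
LOAD R3, [R7] → R3=M[100]=18
OR R4, R3 → R4=11|18=27
ADD R7, 4 → R7=100+4=104
SUB R6, 1 → R6=10-1=9
CMP R6, 6  (cmp 9,6)
JGT loop: taken
LOAD R3, [R7] → R3=M[104]=18
OR R4, R3 → R4=27|18=27
ADD R7, 4 → R7=104+4=108
SUB R6, 1 → R6=9-1=8
CMP R6, 6  (cmp 8,6)
JGT loop: taken
LOAD R3, [R7] → R3=M[108]=23
OR R4, R3 → R4=27|23=31
ADD R7, 4 → R7=108+4=112
SUB R6, 1 → R6=8-1=7
CMP R6, 6  (cmp 7,6)
JGT loop: taken
LOAD R3, [R7] → R3=M[112]=-8
OR R4, R3 → R4=31|(-8)=-1
ADD R7, 4 → R7=112+4=116
SUB R6, 1 → R6=7-1=6
CMP R6, 6  (cmp 6,6)
JGT loop: not taken
STORE R4, [100] → M[100]=-1
halt.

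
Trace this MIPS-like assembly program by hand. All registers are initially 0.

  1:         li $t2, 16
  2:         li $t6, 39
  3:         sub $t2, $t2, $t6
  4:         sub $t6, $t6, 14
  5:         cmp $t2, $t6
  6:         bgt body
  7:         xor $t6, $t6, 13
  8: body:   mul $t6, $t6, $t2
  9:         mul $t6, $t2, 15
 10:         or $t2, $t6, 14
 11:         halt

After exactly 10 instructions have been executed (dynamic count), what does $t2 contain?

li $t2, 16 → $t2=16
li $t6, 39 → $t6=39
sub $t2, $t2, $t6 → $t2=16-39=-23
sub $t6, $t6, 14 → $t6=39-14=25
cmp $t2, $t6  (cmp -23,25)
bgt body: not taken
xor $t6, $t6, 13 → $t6=25^13=20
mul $t6, $t6, $t2 → $t6=20*(-23)=-460
mul $t6, $t2, 15 → $t6=(-23)*15=-345
or $t2, $t6, 14 → $t2=(-345)|14=-337
After step 10: $t2 = -337.

-337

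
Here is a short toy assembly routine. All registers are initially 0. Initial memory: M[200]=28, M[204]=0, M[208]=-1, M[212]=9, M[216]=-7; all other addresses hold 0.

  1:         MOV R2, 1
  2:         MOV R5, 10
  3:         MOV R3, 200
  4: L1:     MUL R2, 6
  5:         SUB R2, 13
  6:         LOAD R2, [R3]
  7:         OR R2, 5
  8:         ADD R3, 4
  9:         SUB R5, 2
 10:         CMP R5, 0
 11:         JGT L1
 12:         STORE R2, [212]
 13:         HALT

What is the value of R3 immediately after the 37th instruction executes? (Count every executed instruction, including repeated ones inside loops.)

after MOV R2, 1: R2=1
after MOV R5, 10: R5=10
after MOV R3, 200: R3=200
after MUL R2, 6: R2=1*6=6
after SUB R2, 13: R2=6-13=-7
after LOAD R2, [R3]: R2=M[200]=28
after OR R2, 5: R2=28|5=29
after ADD R3, 4: R3=200+4=204
after SUB R5, 2: R5=10-2=8
CMP R5, 0  (cmp 8,0)
JGT L1: taken
after MUL R2, 6: R2=29*6=174
after SUB R2, 13: R2=174-13=161
after LOAD R2, [R3]: R2=M[204]=0
after OR R2, 5: R2=0|5=5
after ADD R3, 4: R3=204+4=208
after SUB R5, 2: R5=8-2=6
CMP R5, 0  (cmp 6,0)
JGT L1: taken
after MUL R2, 6: R2=5*6=30
after SUB R2, 13: R2=30-13=17
after LOAD R2, [R3]: R2=M[208]=-1
after OR R2, 5: R2=(-1)|5=-1
after ADD R3, 4: R3=208+4=212
after SUB R5, 2: R5=6-2=4
CMP R5, 0  (cmp 4,0)
JGT L1: taken
after MUL R2, 6: R2=(-1)*6=-6
after SUB R2, 13: R2=(-6)-13=-19
after LOAD R2, [R3]: R2=M[212]=9
after OR R2, 5: R2=9|5=13
after ADD R3, 4: R3=212+4=216
after SUB R5, 2: R5=4-2=2
CMP R5, 0  (cmp 2,0)
JGT L1: taken
after MUL R2, 6: R2=13*6=78
after SUB R2, 13: R2=78-13=65
After step 37: R3 = 216.

216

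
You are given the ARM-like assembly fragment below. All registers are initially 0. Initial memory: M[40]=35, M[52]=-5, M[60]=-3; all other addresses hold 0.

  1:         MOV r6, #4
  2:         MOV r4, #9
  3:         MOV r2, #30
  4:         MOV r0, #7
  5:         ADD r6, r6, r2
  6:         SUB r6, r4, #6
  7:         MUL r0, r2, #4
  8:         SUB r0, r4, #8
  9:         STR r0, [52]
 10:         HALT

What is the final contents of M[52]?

after MOV r6, #4: r6=4
after MOV r4, #9: r4=9
after MOV r2, #30: r2=30
after MOV r0, #7: r0=7
after ADD r6, r6, r2: r6=4+30=34
after SUB r6, r4, #6: r6=9-6=3
after MUL r0, r2, #4: r0=30*4=120
after SUB r0, r4, #8: r0=9-8=1
STR r0, [52] → M[52]=1
halt.

1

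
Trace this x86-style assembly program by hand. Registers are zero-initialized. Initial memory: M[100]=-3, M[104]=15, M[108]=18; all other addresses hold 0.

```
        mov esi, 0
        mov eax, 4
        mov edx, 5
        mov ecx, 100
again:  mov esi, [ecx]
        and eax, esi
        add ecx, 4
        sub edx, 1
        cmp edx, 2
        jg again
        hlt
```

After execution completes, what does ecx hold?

after mov esi, 0: esi=0
after mov eax, 4: eax=4
after mov edx, 5: edx=5
after mov ecx, 100: ecx=100
after mov esi, [ecx]: esi=M[100]=-3
after and eax, esi: eax=4&(-3)=4
after add ecx, 4: ecx=100+4=104
after sub edx, 1: edx=5-1=4
cmp edx, 2  (cmp 4,2)
jg again: taken
after mov esi, [ecx]: esi=M[104]=15
after and eax, esi: eax=4&15=4
after add ecx, 4: ecx=104+4=108
after sub edx, 1: edx=4-1=3
cmp edx, 2  (cmp 3,2)
jg again: taken
after mov esi, [ecx]: esi=M[108]=18
after and eax, esi: eax=4&18=0
after add ecx, 4: ecx=108+4=112
after sub edx, 1: edx=3-1=2
cmp edx, 2  (cmp 2,2)
jg again: not taken
halt.

112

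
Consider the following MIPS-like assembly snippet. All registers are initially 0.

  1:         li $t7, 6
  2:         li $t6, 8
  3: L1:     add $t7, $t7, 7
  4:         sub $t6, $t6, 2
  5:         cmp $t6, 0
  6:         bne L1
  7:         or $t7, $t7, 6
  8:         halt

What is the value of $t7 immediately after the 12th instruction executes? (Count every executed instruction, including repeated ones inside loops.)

27

after li $t7, 6: $t7=6
after li $t6, 8: $t6=8
after add $t7, $t7, 7: $t7=6+7=13
after sub $t6, $t6, 2: $t6=8-2=6
cmp $t6, 0  (cmp 6,0)
bne L1: taken
after add $t7, $t7, 7: $t7=13+7=20
after sub $t6, $t6, 2: $t6=6-2=4
cmp $t6, 0  (cmp 4,0)
bne L1: taken
after add $t7, $t7, 7: $t7=20+7=27
after sub $t6, $t6, 2: $t6=4-2=2
After step 12: $t7 = 27.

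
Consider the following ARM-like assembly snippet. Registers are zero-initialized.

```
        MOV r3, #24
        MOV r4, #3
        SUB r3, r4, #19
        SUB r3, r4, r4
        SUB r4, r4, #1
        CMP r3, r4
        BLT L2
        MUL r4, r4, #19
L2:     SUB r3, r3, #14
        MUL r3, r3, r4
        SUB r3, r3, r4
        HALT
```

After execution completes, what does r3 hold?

-30

after MOV r3, #24: r3=24
after MOV r4, #3: r4=3
after SUB r3, r4, #19: r3=3-19=-16
after SUB r3, r4, r4: r3=3-3=0
after SUB r4, r4, #1: r4=3-1=2
CMP r3, r4  (cmp 0,2)
BLT L2: taken
after SUB r3, r3, #14: r3=0-14=-14
after MUL r3, r3, r4: r3=(-14)*2=-28
after SUB r3, r3, r4: r3=(-28)-2=-30
halt.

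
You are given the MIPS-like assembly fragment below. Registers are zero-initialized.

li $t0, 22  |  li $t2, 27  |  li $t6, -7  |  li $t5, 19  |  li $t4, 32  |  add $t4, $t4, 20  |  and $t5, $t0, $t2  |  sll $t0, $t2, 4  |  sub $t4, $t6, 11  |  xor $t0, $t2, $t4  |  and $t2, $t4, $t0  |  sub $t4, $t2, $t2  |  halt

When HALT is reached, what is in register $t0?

after li $t0, 22: $t0=22
after li $t2, 27: $t2=27
after li $t6, -7: $t6=-7
after li $t5, 19: $t5=19
after li $t4, 32: $t4=32
after add $t4, $t4, 20: $t4=32+20=52
after and $t5, $t0, $t2: $t5=22&27=18
after sll $t0, $t2, 4: $t0=27<<4=432
after sub $t4, $t6, 11: $t4=(-7)-11=-18
after xor $t0, $t2, $t4: $t0=27^(-18)=-11
after and $t2, $t4, $t0: $t2=(-18)&(-11)=-28
after sub $t4, $t2, $t2: $t4=(-28)-(-28)=0
halt.

-11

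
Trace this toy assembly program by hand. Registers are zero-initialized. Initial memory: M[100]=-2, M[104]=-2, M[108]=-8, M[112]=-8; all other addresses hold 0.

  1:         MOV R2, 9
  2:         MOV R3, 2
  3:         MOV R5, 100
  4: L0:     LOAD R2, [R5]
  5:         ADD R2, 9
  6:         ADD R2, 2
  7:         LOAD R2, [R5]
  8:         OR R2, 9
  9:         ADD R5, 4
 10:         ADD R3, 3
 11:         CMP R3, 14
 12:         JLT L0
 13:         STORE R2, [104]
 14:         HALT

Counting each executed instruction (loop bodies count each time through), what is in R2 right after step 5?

MOV R2, 9 → R2=9
MOV R3, 2 → R3=2
MOV R5, 100 → R5=100
LOAD R2, [R5] → R2=M[100]=-2
ADD R2, 9 → R2=(-2)+9=7
After step 5: R2 = 7.

7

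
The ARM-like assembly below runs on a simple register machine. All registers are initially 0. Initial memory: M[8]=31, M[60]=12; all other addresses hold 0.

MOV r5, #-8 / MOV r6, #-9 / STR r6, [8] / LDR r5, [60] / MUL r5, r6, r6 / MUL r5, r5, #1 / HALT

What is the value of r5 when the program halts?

81

MOV r5, #-8 → r5=-8
MOV r6, #-9 → r6=-9
STR r6, [8] → M[8]=-9
LDR r5, [60] → r5=M[60]=12
MUL r5, r6, r6 → r5=(-9)*(-9)=81
MUL r5, r5, #1 → r5=81*1=81
halt.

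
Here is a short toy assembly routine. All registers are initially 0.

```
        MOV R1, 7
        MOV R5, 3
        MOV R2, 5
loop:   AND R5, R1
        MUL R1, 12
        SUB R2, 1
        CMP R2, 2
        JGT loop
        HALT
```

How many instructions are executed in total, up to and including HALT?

R1=7
R5=3
R2=5
R5=3&7=3
R1=7*12=84
R2=5-1=4
CMP R2, 2  (cmp 4,2)
JGT loop: taken
R5=3&84=0
R1=84*12=1008
R2=4-1=3
CMP R2, 2  (cmp 3,2)
JGT loop: taken
R5=0&1008=0
R1=1008*12=12096
R2=3-1=2
CMP R2, 2  (cmp 2,2)
JGT loop: not taken
halt.
Total executed instructions: 19.

19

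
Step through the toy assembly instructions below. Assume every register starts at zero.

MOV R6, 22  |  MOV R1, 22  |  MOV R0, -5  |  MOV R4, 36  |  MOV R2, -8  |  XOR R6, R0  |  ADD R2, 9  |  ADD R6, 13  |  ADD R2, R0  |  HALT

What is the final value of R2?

R6=22
R1=22
R0=-5
R4=36
R2=-8
R6=22^(-5)=-19
R2=(-8)+9=1
R6=(-19)+13=-6
R2=1+(-5)=-4
halt.

-4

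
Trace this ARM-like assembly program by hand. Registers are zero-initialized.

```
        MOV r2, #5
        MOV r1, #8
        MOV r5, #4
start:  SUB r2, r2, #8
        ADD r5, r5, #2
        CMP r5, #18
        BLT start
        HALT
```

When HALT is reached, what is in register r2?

r2=5
r1=8
r5=4
r2=5-8=-3
r5=4+2=6
CMP r5, #18  (cmp 6,18)
BLT start: taken
r2=(-3)-8=-11
r5=6+2=8
CMP r5, #18  (cmp 8,18)
BLT start: taken
r2=(-11)-8=-19
r5=8+2=10
CMP r5, #18  (cmp 10,18)
BLT start: taken
r2=(-19)-8=-27
r5=10+2=12
CMP r5, #18  (cmp 12,18)
BLT start: taken
r2=(-27)-8=-35
r5=12+2=14
CMP r5, #18  (cmp 14,18)
BLT start: taken
r2=(-35)-8=-43
r5=14+2=16
CMP r5, #18  (cmp 16,18)
BLT start: taken
r2=(-43)-8=-51
r5=16+2=18
CMP r5, #18  (cmp 18,18)
BLT start: not taken
halt.

-51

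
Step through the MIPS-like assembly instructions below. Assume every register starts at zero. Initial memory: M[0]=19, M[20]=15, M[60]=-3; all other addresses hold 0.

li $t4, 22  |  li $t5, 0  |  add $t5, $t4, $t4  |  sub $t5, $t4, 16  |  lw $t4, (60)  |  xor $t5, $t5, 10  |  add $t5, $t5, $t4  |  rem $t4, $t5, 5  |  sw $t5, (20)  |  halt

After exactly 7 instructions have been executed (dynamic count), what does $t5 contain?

9

li $t4, 22 → $t4=22
li $t5, 0 → $t5=0
add $t5, $t4, $t4 → $t5=22+22=44
sub $t5, $t4, 16 → $t5=22-16=6
lw $t4, (60) → $t4=M[60]=-3
xor $t5, $t5, 10 → $t5=6^10=12
add $t5, $t5, $t4 → $t5=12+(-3)=9
After step 7: $t5 = 9.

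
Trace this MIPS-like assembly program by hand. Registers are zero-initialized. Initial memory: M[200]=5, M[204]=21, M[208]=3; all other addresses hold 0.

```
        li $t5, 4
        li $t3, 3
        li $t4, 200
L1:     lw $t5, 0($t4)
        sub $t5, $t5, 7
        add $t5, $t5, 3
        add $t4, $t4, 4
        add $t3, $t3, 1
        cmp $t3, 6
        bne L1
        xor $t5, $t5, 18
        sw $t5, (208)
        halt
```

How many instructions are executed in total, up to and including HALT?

after li $t5, 4: $t5=4
after li $t3, 3: $t3=3
after li $t4, 200: $t4=200
after lw $t5, 0($t4): $t5=M[200]=5
after sub $t5, $t5, 7: $t5=5-7=-2
after add $t5, $t5, 3: $t5=(-2)+3=1
after add $t4, $t4, 4: $t4=200+4=204
after add $t3, $t3, 1: $t3=3+1=4
cmp $t3, 6  (cmp 4,6)
bne L1: taken
after lw $t5, 0($t4): $t5=M[204]=21
after sub $t5, $t5, 7: $t5=21-7=14
after add $t5, $t5, 3: $t5=14+3=17
after add $t4, $t4, 4: $t4=204+4=208
after add $t3, $t3, 1: $t3=4+1=5
cmp $t3, 6  (cmp 5,6)
bne L1: taken
after lw $t5, 0($t4): $t5=M[208]=3
after sub $t5, $t5, 7: $t5=3-7=-4
after add $t5, $t5, 3: $t5=(-4)+3=-1
after add $t4, $t4, 4: $t4=208+4=212
after add $t3, $t3, 1: $t3=5+1=6
cmp $t3, 6  (cmp 6,6)
bne L1: not taken
after xor $t5, $t5, 18: $t5=(-1)^18=-19
sw $t5, (208) → M[208]=-19
halt.
Total executed instructions: 27.

27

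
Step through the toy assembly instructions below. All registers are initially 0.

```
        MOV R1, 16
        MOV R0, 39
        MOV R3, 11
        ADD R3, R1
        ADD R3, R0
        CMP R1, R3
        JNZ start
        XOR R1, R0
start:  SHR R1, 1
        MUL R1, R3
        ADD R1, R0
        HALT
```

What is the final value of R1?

after MOV R1, 16: R1=16
after MOV R0, 39: R0=39
after MOV R3, 11: R3=11
after ADD R3, R1: R3=11+16=27
after ADD R3, R0: R3=27+39=66
CMP R1, R3  (cmp 16,66)
JNZ start: taken
after SHR R1, 1: R1=16>>1=8
after MUL R1, R3: R1=8*66=528
after ADD R1, R0: R1=528+39=567
halt.

567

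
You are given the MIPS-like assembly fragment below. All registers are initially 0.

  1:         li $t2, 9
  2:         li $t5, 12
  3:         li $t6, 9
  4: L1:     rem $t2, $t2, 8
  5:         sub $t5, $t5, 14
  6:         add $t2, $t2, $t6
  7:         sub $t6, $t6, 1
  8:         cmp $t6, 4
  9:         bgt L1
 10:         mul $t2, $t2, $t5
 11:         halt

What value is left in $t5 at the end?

-58

$t2=9
$t5=12
$t6=9
$t2=9%8=1
$t5=12-14=-2
$t2=1+9=10
$t6=9-1=8
cmp $t6, 4  (cmp 8,4)
bgt L1: taken
$t2=10%8=2
$t5=(-2)-14=-16
$t2=2+8=10
$t6=8-1=7
cmp $t6, 4  (cmp 7,4)
bgt L1: taken
$t2=10%8=2
$t5=(-16)-14=-30
$t2=2+7=9
$t6=7-1=6
cmp $t6, 4  (cmp 6,4)
bgt L1: taken
$t2=9%8=1
$t5=(-30)-14=-44
$t2=1+6=7
$t6=6-1=5
cmp $t6, 4  (cmp 5,4)
bgt L1: taken
$t2=7%8=7
$t5=(-44)-14=-58
$t2=7+5=12
$t6=5-1=4
cmp $t6, 4  (cmp 4,4)
bgt L1: not taken
$t2=12*(-58)=-696
halt.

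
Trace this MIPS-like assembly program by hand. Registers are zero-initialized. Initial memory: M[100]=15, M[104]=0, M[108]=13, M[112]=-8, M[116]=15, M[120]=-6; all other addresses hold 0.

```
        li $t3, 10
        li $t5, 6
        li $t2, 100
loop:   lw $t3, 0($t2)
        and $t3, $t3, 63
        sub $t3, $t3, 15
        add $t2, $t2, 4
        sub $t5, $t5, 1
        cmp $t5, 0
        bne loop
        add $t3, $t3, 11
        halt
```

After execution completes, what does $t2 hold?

124

$t3=10
$t5=6
$t2=100
$t3=M[100]=15
$t3=15&63=15
$t3=15-15=0
$t2=100+4=104
$t5=6-1=5
cmp $t5, 0  (cmp 5,0)
bne loop: taken
$t3=M[104]=0
$t3=0&63=0
$t3=0-15=-15
$t2=104+4=108
$t5=5-1=4
cmp $t5, 0  (cmp 4,0)
bne loop: taken
$t3=M[108]=13
$t3=13&63=13
$t3=13-15=-2
$t2=108+4=112
$t5=4-1=3
cmp $t5, 0  (cmp 3,0)
bne loop: taken
$t3=M[112]=-8
$t3=(-8)&63=56
$t3=56-15=41
$t2=112+4=116
$t5=3-1=2
cmp $t5, 0  (cmp 2,0)
bne loop: taken
$t3=M[116]=15
$t3=15&63=15
$t3=15-15=0
$t2=116+4=120
$t5=2-1=1
cmp $t5, 0  (cmp 1,0)
bne loop: taken
$t3=M[120]=-6
$t3=(-6)&63=58
$t3=58-15=43
$t2=120+4=124
$t5=1-1=0
cmp $t5, 0  (cmp 0,0)
bne loop: not taken
$t3=43+11=54
halt.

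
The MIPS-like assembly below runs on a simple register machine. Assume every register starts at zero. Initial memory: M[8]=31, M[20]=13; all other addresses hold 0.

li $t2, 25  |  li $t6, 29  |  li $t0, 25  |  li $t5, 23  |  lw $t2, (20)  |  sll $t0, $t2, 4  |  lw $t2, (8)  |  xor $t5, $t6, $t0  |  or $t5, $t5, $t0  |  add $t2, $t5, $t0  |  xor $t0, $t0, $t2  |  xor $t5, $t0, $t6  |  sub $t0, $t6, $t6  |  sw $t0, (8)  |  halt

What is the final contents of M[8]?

0

li $t2, 25 → $t2=25
li $t6, 29 → $t6=29
li $t0, 25 → $t0=25
li $t5, 23 → $t5=23
lw $t2, (20) → $t2=M[20]=13
sll $t0, $t2, 4 → $t0=13<<4=208
lw $t2, (8) → $t2=M[8]=31
xor $t5, $t6, $t0 → $t5=29^208=205
or $t5, $t5, $t0 → $t5=205|208=221
add $t2, $t5, $t0 → $t2=221+208=429
xor $t0, $t0, $t2 → $t0=208^429=381
xor $t5, $t0, $t6 → $t5=381^29=352
sub $t0, $t6, $t6 → $t0=29-29=0
sw $t0, (8) → M[8]=0
halt.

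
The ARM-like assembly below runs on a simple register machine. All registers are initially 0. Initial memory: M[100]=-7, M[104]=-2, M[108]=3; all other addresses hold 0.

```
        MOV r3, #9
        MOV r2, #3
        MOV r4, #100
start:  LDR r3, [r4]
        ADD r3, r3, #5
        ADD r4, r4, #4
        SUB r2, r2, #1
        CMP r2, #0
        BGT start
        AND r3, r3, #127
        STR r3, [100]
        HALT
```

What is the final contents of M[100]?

MOV r3, #9 → r3=9
MOV r2, #3 → r2=3
MOV r4, #100 → r4=100
LDR r3, [r4] → r3=M[100]=-7
ADD r3, r3, #5 → r3=(-7)+5=-2
ADD r4, r4, #4 → r4=100+4=104
SUB r2, r2, #1 → r2=3-1=2
CMP r2, #0  (cmp 2,0)
BGT start: taken
LDR r3, [r4] → r3=M[104]=-2
ADD r3, r3, #5 → r3=(-2)+5=3
ADD r4, r4, #4 → r4=104+4=108
SUB r2, r2, #1 → r2=2-1=1
CMP r2, #0  (cmp 1,0)
BGT start: taken
LDR r3, [r4] → r3=M[108]=3
ADD r3, r3, #5 → r3=3+5=8
ADD r4, r4, #4 → r4=108+4=112
SUB r2, r2, #1 → r2=1-1=0
CMP r2, #0  (cmp 0,0)
BGT start: not taken
AND r3, r3, #127 → r3=8&127=8
STR r3, [100] → M[100]=8
halt.

8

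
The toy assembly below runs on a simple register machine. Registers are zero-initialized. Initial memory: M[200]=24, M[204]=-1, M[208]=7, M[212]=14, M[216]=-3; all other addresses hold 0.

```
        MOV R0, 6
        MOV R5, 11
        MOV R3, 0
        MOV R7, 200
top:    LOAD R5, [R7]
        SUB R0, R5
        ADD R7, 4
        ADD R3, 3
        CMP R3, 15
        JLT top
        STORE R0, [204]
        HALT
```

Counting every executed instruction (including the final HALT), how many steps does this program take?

36

after MOV R0, 6: R0=6
after MOV R5, 11: R5=11
after MOV R3, 0: R3=0
after MOV R7, 200: R7=200
after LOAD R5, [R7]: R5=M[200]=24
after SUB R0, R5: R0=6-24=-18
after ADD R7, 4: R7=200+4=204
after ADD R3, 3: R3=0+3=3
CMP R3, 15  (cmp 3,15)
JLT top: taken
after LOAD R5, [R7]: R5=M[204]=-1
after SUB R0, R5: R0=(-18)-(-1)=-17
after ADD R7, 4: R7=204+4=208
after ADD R3, 3: R3=3+3=6
CMP R3, 15  (cmp 6,15)
JLT top: taken
after LOAD R5, [R7]: R5=M[208]=7
after SUB R0, R5: R0=(-17)-7=-24
after ADD R7, 4: R7=208+4=212
after ADD R3, 3: R3=6+3=9
CMP R3, 15  (cmp 9,15)
JLT top: taken
after LOAD R5, [R7]: R5=M[212]=14
after SUB R0, R5: R0=(-24)-14=-38
after ADD R7, 4: R7=212+4=216
after ADD R3, 3: R3=9+3=12
CMP R3, 15  (cmp 12,15)
JLT top: taken
after LOAD R5, [R7]: R5=M[216]=-3
after SUB R0, R5: R0=(-38)-(-3)=-35
after ADD R7, 4: R7=216+4=220
after ADD R3, 3: R3=12+3=15
CMP R3, 15  (cmp 15,15)
JLT top: not taken
STORE R0, [204] → M[204]=-35
halt.
Total executed instructions: 36.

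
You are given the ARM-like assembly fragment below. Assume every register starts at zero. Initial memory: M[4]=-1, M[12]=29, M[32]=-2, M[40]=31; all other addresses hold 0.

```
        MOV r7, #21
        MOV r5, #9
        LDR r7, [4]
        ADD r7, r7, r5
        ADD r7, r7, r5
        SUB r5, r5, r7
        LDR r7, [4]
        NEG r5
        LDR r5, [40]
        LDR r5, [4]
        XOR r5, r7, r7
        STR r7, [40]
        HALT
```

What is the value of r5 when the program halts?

MOV r7, #21 → r7=21
MOV r5, #9 → r5=9
LDR r7, [4] → r7=M[4]=-1
ADD r7, r7, r5 → r7=(-1)+9=8
ADD r7, r7, r5 → r7=8+9=17
SUB r5, r5, r7 → r5=9-17=-8
LDR r7, [4] → r7=M[4]=-1
NEG r5 → r5=-(-8)=8
LDR r5, [40] → r5=M[40]=31
LDR r5, [4] → r5=M[4]=-1
XOR r5, r7, r7 → r5=(-1)^(-1)=0
STR r7, [40] → M[40]=-1
halt.

0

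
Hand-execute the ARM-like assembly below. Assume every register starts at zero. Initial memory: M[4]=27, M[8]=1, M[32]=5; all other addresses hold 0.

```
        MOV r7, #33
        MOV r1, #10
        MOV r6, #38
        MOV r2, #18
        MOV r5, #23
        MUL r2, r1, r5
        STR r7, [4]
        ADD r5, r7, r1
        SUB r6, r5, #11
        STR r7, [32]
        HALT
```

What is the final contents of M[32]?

33

r7=33
r1=10
r6=38
r2=18
r5=23
r2=10*23=230
STR r7, [4] → M[4]=33
r5=33+10=43
r6=43-11=32
STR r7, [32] → M[32]=33
halt.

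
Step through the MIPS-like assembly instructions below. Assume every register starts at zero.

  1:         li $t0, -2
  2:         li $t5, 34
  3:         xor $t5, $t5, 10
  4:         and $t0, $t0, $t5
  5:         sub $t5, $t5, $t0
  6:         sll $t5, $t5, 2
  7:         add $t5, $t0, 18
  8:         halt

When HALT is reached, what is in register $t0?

$t0=-2
$t5=34
$t5=34^10=40
$t0=(-2)&40=40
$t5=40-40=0
$t5=0<<2=0
$t5=40+18=58
halt.

40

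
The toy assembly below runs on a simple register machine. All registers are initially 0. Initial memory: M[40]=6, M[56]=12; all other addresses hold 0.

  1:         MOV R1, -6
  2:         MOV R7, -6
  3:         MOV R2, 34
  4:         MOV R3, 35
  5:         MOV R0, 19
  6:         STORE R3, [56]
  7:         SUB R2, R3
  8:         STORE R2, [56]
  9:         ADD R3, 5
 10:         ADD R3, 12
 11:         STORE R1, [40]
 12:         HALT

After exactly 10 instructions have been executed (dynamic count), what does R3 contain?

after MOV R1, -6: R1=-6
after MOV R7, -6: R7=-6
after MOV R2, 34: R2=34
after MOV R3, 35: R3=35
after MOV R0, 19: R0=19
STORE R3, [56] → M[56]=35
after SUB R2, R3: R2=34-35=-1
STORE R2, [56] → M[56]=-1
after ADD R3, 5: R3=35+5=40
after ADD R3, 12: R3=40+12=52
After step 10: R3 = 52.

52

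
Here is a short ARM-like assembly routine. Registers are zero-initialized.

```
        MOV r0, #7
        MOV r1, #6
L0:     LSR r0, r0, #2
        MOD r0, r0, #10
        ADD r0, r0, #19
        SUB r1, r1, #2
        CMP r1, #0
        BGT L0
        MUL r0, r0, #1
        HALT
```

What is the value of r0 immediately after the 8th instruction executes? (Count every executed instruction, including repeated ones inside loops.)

after MOV r0, #7: r0=7
after MOV r1, #6: r1=6
after LSR r0, r0, #2: r0=7>>2=1
after MOD r0, r0, #10: r0=1%10=1
after ADD r0, r0, #19: r0=1+19=20
after SUB r1, r1, #2: r1=6-2=4
CMP r1, #0  (cmp 4,0)
BGT L0: taken
After step 8: r0 = 20.

20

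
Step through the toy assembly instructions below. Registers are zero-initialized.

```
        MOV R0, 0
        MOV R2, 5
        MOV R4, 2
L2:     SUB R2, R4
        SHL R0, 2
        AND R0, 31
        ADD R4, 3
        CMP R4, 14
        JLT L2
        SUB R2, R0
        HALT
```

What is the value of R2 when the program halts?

-21

MOV R0, 0 → R0=0
MOV R2, 5 → R2=5
MOV R4, 2 → R4=2
SUB R2, R4 → R2=5-2=3
SHL R0, 2 → R0=0<<2=0
AND R0, 31 → R0=0&31=0
ADD R4, 3 → R4=2+3=5
CMP R4, 14  (cmp 5,14)
JLT L2: taken
SUB R2, R4 → R2=3-5=-2
SHL R0, 2 → R0=0<<2=0
AND R0, 31 → R0=0&31=0
ADD R4, 3 → R4=5+3=8
CMP R4, 14  (cmp 8,14)
JLT L2: taken
SUB R2, R4 → R2=(-2)-8=-10
SHL R0, 2 → R0=0<<2=0
AND R0, 31 → R0=0&31=0
ADD R4, 3 → R4=8+3=11
CMP R4, 14  (cmp 11,14)
JLT L2: taken
SUB R2, R4 → R2=(-10)-11=-21
SHL R0, 2 → R0=0<<2=0
AND R0, 31 → R0=0&31=0
ADD R4, 3 → R4=11+3=14
CMP R4, 14  (cmp 14,14)
JLT L2: not taken
SUB R2, R0 → R2=(-21)-0=-21
halt.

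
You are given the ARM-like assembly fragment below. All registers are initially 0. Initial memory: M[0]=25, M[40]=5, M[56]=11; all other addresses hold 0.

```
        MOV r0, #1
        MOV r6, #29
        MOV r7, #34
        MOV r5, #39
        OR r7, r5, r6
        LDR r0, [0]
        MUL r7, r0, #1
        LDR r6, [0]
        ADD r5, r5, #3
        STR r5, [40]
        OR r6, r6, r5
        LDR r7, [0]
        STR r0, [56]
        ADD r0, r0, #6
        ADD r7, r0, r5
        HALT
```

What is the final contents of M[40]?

after MOV r0, #1: r0=1
after MOV r6, #29: r6=29
after MOV r7, #34: r7=34
after MOV r5, #39: r5=39
after OR r7, r5, r6: r7=39|29=63
after LDR r0, [0]: r0=M[0]=25
after MUL r7, r0, #1: r7=25*1=25
after LDR r6, [0]: r6=M[0]=25
after ADD r5, r5, #3: r5=39+3=42
STR r5, [40] → M[40]=42
after OR r6, r6, r5: r6=25|42=59
after LDR r7, [0]: r7=M[0]=25
STR r0, [56] → M[56]=25
after ADD r0, r0, #6: r0=25+6=31
after ADD r7, r0, r5: r7=31+42=73
halt.

42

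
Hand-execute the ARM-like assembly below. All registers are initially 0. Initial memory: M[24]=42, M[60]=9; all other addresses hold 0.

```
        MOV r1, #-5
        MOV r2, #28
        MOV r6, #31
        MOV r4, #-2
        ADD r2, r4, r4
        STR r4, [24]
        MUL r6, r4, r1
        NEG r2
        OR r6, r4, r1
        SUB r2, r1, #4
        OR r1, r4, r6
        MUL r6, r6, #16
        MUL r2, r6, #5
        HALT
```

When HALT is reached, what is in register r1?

-1

MOV r1, #-5 → r1=-5
MOV r2, #28 → r2=28
MOV r6, #31 → r6=31
MOV r4, #-2 → r4=-2
ADD r2, r4, r4 → r2=(-2)+(-2)=-4
STR r4, [24] → M[24]=-2
MUL r6, r4, r1 → r6=(-2)*(-5)=10
NEG r2 → r2=-(-4)=4
OR r6, r4, r1 → r6=(-2)|(-5)=-1
SUB r2, r1, #4 → r2=(-5)-4=-9
OR r1, r4, r6 → r1=(-2)|(-1)=-1
MUL r6, r6, #16 → r6=(-1)*16=-16
MUL r2, r6, #5 → r2=(-16)*5=-80
halt.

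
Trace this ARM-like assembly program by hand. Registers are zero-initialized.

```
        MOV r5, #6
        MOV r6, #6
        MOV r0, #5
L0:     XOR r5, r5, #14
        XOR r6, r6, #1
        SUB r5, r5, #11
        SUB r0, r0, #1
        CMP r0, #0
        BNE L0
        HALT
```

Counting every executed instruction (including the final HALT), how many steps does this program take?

34

r5=6
r6=6
r0=5
r5=6^14=8
r6=6^1=7
r5=8-11=-3
r0=5-1=4
CMP r0, #0  (cmp 4,0)
BNE L0: taken
r5=(-3)^14=-13
r6=7^1=6
r5=(-13)-11=-24
r0=4-1=3
CMP r0, #0  (cmp 3,0)
BNE L0: taken
r5=(-24)^14=-26
r6=6^1=7
r5=(-26)-11=-37
r0=3-1=2
CMP r0, #0  (cmp 2,0)
BNE L0: taken
r5=(-37)^14=-43
r6=7^1=6
r5=(-43)-11=-54
r0=2-1=1
CMP r0, #0  (cmp 1,0)
BNE L0: taken
r5=(-54)^14=-60
r6=6^1=7
r5=(-60)-11=-71
r0=1-1=0
CMP r0, #0  (cmp 0,0)
BNE L0: not taken
halt.
Total executed instructions: 34.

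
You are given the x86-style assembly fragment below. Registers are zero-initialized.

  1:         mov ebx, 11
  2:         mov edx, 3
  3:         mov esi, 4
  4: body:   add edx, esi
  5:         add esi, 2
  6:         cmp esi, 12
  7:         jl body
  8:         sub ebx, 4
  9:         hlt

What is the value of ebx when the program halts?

mov ebx, 11 → ebx=11
mov edx, 3 → edx=3
mov esi, 4 → esi=4
add edx, esi → edx=3+4=7
add esi, 2 → esi=4+2=6
cmp esi, 12  (cmp 6,12)
jl body: taken
add edx, esi → edx=7+6=13
add esi, 2 → esi=6+2=8
cmp esi, 12  (cmp 8,12)
jl body: taken
add edx, esi → edx=13+8=21
add esi, 2 → esi=8+2=10
cmp esi, 12  (cmp 10,12)
jl body: taken
add edx, esi → edx=21+10=31
add esi, 2 → esi=10+2=12
cmp esi, 12  (cmp 12,12)
jl body: not taken
sub ebx, 4 → ebx=11-4=7
halt.

7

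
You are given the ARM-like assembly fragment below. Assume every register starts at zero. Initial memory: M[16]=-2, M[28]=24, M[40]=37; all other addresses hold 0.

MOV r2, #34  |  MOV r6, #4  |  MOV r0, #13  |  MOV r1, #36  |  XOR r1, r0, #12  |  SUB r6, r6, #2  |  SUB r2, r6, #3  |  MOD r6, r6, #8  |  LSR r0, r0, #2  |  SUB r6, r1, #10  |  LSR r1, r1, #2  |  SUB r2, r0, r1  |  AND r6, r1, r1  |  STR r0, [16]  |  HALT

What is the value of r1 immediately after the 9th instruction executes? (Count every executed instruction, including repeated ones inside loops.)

MOV r2, #34 → r2=34
MOV r6, #4 → r6=4
MOV r0, #13 → r0=13
MOV r1, #36 → r1=36
XOR r1, r0, #12 → r1=13^12=1
SUB r6, r6, #2 → r6=4-2=2
SUB r2, r6, #3 → r2=2-3=-1
MOD r6, r6, #8 → r6=2%8=2
LSR r0, r0, #2 → r0=13>>2=3
After step 9: r1 = 1.

1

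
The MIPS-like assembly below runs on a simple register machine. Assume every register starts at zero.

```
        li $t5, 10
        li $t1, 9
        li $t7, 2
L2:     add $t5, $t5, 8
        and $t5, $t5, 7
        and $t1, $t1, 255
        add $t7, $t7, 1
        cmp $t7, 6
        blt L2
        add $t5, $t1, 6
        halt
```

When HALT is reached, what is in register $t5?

$t5=10
$t1=9
$t7=2
$t5=10+8=18
$t5=18&7=2
$t1=9&255=9
$t7=2+1=3
cmp $t7, 6  (cmp 3,6)
blt L2: taken
$t5=2+8=10
$t5=10&7=2
$t1=9&255=9
$t7=3+1=4
cmp $t7, 6  (cmp 4,6)
blt L2: taken
$t5=2+8=10
$t5=10&7=2
$t1=9&255=9
$t7=4+1=5
cmp $t7, 6  (cmp 5,6)
blt L2: taken
$t5=2+8=10
$t5=10&7=2
$t1=9&255=9
$t7=5+1=6
cmp $t7, 6  (cmp 6,6)
blt L2: not taken
$t5=9+6=15
halt.

15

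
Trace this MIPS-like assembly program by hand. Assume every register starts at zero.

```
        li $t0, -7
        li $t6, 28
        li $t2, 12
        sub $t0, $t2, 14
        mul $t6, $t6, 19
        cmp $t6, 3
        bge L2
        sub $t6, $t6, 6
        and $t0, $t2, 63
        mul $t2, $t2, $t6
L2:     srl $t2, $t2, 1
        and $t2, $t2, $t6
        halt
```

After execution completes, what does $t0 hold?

-2

after li $t0, -7: $t0=-7
after li $t6, 28: $t6=28
after li $t2, 12: $t2=12
after sub $t0, $t2, 14: $t0=12-14=-2
after mul $t6, $t6, 19: $t6=28*19=532
cmp $t6, 3  (cmp 532,3)
bge L2: taken
after srl $t2, $t2, 1: $t2=12>>1=6
after and $t2, $t2, $t6: $t2=6&532=4
halt.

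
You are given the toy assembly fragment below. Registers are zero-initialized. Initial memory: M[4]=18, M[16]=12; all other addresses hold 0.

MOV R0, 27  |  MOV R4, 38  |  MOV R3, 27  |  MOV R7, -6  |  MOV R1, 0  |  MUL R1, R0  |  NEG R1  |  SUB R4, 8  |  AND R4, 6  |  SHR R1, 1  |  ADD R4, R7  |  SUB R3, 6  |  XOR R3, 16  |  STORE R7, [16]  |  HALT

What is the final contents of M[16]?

MOV R0, 27 → R0=27
MOV R4, 38 → R4=38
MOV R3, 27 → R3=27
MOV R7, -6 → R7=-6
MOV R1, 0 → R1=0
MUL R1, R0 → R1=0*27=0
NEG R1 → R1=-(0)=0
SUB R4, 8 → R4=38-8=30
AND R4, 6 → R4=30&6=6
SHR R1, 1 → R1=0>>1=0
ADD R4, R7 → R4=6+(-6)=0
SUB R3, 6 → R3=27-6=21
XOR R3, 16 → R3=21^16=5
STORE R7, [16] → M[16]=-6
halt.

-6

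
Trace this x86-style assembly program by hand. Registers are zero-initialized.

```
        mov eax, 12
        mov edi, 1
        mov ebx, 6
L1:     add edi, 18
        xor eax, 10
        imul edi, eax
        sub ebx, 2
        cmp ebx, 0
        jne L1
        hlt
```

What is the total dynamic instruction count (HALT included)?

22

eax=12
edi=1
ebx=6
edi=1+18=19
eax=12^10=6
edi=19*6=114
ebx=6-2=4
cmp ebx, 0  (cmp 4,0)
jne L1: taken
edi=114+18=132
eax=6^10=12
edi=132*12=1584
ebx=4-2=2
cmp ebx, 0  (cmp 2,0)
jne L1: taken
edi=1584+18=1602
eax=12^10=6
edi=1602*6=9612
ebx=2-2=0
cmp ebx, 0  (cmp 0,0)
jne L1: not taken
halt.
Total executed instructions: 22.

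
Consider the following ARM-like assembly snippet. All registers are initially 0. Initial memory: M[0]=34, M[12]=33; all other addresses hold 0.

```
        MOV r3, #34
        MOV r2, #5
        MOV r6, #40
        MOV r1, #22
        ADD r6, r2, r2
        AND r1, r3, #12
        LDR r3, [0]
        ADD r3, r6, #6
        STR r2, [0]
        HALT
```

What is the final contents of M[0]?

5

MOV r3, #34 → r3=34
MOV r2, #5 → r2=5
MOV r6, #40 → r6=40
MOV r1, #22 → r1=22
ADD r6, r2, r2 → r6=5+5=10
AND r1, r3, #12 → r1=34&12=0
LDR r3, [0] → r3=M[0]=34
ADD r3, r6, #6 → r3=10+6=16
STR r2, [0] → M[0]=5
halt.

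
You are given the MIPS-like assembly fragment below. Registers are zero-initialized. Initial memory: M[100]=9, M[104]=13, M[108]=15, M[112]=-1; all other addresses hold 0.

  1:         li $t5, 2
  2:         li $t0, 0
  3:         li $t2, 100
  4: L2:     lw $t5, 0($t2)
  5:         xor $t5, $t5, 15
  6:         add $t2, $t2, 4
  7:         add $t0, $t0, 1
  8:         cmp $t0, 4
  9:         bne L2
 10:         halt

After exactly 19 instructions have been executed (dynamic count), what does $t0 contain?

after li $t5, 2: $t5=2
after li $t0, 0: $t0=0
after li $t2, 100: $t2=100
after lw $t5, 0($t2): $t5=M[100]=9
after xor $t5, $t5, 15: $t5=9^15=6
after add $t2, $t2, 4: $t2=100+4=104
after add $t0, $t0, 1: $t0=0+1=1
cmp $t0, 4  (cmp 1,4)
bne L2: taken
after lw $t5, 0($t2): $t5=M[104]=13
after xor $t5, $t5, 15: $t5=13^15=2
after add $t2, $t2, 4: $t2=104+4=108
after add $t0, $t0, 1: $t0=1+1=2
cmp $t0, 4  (cmp 2,4)
bne L2: taken
after lw $t5, 0($t2): $t5=M[108]=15
after xor $t5, $t5, 15: $t5=15^15=0
after add $t2, $t2, 4: $t2=108+4=112
after add $t0, $t0, 1: $t0=2+1=3
After step 19: $t0 = 3.

3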